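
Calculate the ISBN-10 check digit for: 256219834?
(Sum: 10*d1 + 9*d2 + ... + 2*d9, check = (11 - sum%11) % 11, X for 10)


Weighted sum: 227
227 mod 11 = 7

Check digit: 4


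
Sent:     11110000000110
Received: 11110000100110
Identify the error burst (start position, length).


XOR: 00000000100000

Burst at position 8, length 1


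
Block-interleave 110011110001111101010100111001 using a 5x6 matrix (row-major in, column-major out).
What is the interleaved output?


Matrix:
  110011
  110001
  111101
  010100
  111001
Read columns: 111011111100101001101000011101

111011111100101001101000011101


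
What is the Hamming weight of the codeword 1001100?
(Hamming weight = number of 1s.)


Counting 1s in 1001100

3


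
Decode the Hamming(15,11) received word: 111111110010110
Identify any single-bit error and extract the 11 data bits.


Syndrome = 0: no error detected

Data: 11110010110 (no errors)


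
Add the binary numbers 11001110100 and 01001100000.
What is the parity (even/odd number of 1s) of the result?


11001110100 = 1652
01001100000 = 608
Sum = 2260 = 100011010100
1s count = 5

odd parity (5 ones in 100011010100)


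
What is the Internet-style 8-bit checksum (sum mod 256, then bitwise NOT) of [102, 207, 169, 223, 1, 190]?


Sum = 892 mod 256 = 124
Complement = 131

131


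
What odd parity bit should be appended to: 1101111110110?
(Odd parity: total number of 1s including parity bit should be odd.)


Number of 1s in data: 10
Parity bit: 1

1


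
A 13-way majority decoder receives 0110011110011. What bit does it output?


Ones: 8 out of 13
Threshold: 7

1 (8/13 voted 1)


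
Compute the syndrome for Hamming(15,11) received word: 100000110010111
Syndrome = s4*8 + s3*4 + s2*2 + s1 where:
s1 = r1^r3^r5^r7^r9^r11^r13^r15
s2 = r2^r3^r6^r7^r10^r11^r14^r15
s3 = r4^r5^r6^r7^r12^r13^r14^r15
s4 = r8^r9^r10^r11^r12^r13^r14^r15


s1=1, s2=0, s3=0, s4=1

Syndrome = 9 (error at position 9)


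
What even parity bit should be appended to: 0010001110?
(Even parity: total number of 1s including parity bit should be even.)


Number of 1s in data: 4
Parity bit: 0

0


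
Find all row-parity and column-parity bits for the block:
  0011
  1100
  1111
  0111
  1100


Row parities: 00010
Column parities: 1011

Row P: 00010, Col P: 1011, Corner: 1


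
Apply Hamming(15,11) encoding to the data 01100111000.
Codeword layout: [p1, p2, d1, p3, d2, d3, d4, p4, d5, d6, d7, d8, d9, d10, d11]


Parity bits: p1=0, p2=1, p3=1, p4=1

010111010111000


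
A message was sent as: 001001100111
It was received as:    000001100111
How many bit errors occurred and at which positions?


XOR: 001000000000

1 error(s) at position(s): 2


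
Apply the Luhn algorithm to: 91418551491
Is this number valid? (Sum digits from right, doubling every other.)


Luhn sum = 47
47 mod 10 = 7

Invalid (Luhn sum mod 10 = 7)


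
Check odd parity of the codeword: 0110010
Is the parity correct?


Number of 1s: 3

Yes, parity is correct (3 ones)


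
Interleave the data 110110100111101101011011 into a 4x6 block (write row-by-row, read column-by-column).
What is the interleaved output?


Matrix:
  110110
  100111
  101101
  011011
Read columns: 111010010011111011010111

111010010011111011010111


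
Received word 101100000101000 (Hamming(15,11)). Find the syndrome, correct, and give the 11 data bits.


Syndrome = 0: no error detected

Data: 10000101000 (no errors)


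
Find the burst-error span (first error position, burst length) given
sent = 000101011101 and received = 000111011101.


XOR: 000010000000

Burst at position 4, length 1


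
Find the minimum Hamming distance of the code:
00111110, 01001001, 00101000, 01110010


Comparing all pairs, minimum distance: 3
Can detect 2 errors, correct 1 errors

3


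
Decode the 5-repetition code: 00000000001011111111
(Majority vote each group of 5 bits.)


Groups: 00000, 00000, 10111, 11111
Majority votes: 0011

0011


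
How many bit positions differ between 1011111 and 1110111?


XOR: 0101000
Count of 1s: 2

2


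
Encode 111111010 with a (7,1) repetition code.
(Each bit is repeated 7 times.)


Each bit -> 7 copies

111111111111111111111111111111111111111111000000011111110000000


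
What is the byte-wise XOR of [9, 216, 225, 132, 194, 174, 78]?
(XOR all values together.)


XOR chain: 9 ^ 216 ^ 225 ^ 132 ^ 194 ^ 174 ^ 78 = 150

150


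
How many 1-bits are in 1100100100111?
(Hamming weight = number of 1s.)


Counting 1s in 1100100100111

7


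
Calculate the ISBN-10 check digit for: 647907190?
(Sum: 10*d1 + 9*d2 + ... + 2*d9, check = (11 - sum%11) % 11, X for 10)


Weighted sum: 281
281 mod 11 = 6

Check digit: 5


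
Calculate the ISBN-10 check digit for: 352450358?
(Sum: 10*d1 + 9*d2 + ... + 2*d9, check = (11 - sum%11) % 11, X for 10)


Weighted sum: 192
192 mod 11 = 5

Check digit: 6


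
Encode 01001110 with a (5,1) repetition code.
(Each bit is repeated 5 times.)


Each bit -> 5 copies

0000011111000000000011111111111111100000


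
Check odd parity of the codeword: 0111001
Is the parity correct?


Number of 1s: 4

No, parity error (4 ones)


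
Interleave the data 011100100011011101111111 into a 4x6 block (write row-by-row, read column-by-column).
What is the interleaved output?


Matrix:
  011100
  100011
  011101
  111111
Read columns: 010110111011101101010111

010110111011101101010111


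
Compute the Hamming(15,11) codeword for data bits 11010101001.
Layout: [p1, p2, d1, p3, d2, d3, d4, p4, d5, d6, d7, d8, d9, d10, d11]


Parity bits: p1=0, p2=0, p3=0, p4=1

001010110101001


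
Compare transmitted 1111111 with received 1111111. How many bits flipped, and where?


XOR: 0000000

0 errors (received matches sent)


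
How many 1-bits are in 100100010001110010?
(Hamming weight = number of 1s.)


Counting 1s in 100100010001110010

7


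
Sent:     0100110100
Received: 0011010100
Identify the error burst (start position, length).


XOR: 0111100000

Burst at position 1, length 4


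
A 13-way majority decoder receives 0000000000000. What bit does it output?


Ones: 0 out of 13
Threshold: 7

0 (0/13 voted 1)


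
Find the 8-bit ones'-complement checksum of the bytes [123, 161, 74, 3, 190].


Sum = 551 mod 256 = 39
Complement = 216

216


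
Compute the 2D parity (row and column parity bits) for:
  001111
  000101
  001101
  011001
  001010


Row parities: 00110
Column parities: 010100

Row P: 00110, Col P: 010100, Corner: 0


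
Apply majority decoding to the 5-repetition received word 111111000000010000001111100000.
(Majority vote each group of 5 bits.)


Groups: 11111, 10000, 00010, 00000, 11111, 00000
Majority votes: 100010

100010


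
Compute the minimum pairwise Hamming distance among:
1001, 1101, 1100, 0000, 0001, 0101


Comparing all pairs, minimum distance: 1
Can detect 0 errors, correct 0 errors

1


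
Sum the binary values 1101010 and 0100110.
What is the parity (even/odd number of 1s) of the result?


1101010 = 106
0100110 = 38
Sum = 144 = 10010000
1s count = 2

even parity (2 ones in 10010000)


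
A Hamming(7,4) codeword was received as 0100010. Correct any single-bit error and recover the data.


Syndrome = 4: error at position 4

Data: 0010 (corrected bit 4)


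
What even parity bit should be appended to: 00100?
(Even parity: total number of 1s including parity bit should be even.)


Number of 1s in data: 1
Parity bit: 1

1


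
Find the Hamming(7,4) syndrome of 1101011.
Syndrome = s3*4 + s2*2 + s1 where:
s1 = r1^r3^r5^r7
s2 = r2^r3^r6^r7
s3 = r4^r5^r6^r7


s1=0, s2=1, s3=1

Syndrome = 6 (error at position 6)


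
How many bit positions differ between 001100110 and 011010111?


XOR: 010110001
Count of 1s: 4

4


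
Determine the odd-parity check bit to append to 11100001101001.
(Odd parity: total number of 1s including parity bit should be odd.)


Number of 1s in data: 7
Parity bit: 0

0


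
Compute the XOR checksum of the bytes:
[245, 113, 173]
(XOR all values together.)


XOR chain: 245 ^ 113 ^ 173 = 41

41


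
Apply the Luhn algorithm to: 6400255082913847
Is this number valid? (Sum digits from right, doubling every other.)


Luhn sum = 65
65 mod 10 = 5

Invalid (Luhn sum mod 10 = 5)


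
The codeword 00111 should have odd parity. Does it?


Number of 1s: 3

Yes, parity is correct (3 ones)


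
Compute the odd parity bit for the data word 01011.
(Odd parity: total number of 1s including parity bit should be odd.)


Number of 1s in data: 3
Parity bit: 0

0


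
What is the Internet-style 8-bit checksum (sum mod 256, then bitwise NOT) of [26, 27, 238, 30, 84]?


Sum = 405 mod 256 = 149
Complement = 106

106


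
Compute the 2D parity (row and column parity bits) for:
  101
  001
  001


Row parities: 011
Column parities: 101

Row P: 011, Col P: 101, Corner: 0


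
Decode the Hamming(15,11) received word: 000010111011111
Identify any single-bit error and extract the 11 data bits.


Syndrome = 8: error at position 8

Data: 01011011111 (corrected bit 8)


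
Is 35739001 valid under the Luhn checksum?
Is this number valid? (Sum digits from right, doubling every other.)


Luhn sum = 29
29 mod 10 = 9

Invalid (Luhn sum mod 10 = 9)


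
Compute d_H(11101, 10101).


XOR: 01000
Count of 1s: 1

1


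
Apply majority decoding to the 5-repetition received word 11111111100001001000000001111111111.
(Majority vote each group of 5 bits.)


Groups: 11111, 11110, 00010, 01000, 00000, 11111, 11111
Majority votes: 1100011

1100011


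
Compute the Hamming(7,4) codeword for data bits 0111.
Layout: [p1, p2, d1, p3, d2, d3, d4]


Parity bits: p1=0, p2=0, p3=1

0001111


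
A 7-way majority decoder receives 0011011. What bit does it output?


Ones: 4 out of 7
Threshold: 4

1 (4/7 voted 1)


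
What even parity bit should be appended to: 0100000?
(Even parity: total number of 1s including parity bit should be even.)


Number of 1s in data: 1
Parity bit: 1

1


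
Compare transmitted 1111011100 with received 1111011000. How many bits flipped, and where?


XOR: 0000000100

1 error(s) at position(s): 7


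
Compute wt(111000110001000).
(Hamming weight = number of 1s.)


Counting 1s in 111000110001000

6


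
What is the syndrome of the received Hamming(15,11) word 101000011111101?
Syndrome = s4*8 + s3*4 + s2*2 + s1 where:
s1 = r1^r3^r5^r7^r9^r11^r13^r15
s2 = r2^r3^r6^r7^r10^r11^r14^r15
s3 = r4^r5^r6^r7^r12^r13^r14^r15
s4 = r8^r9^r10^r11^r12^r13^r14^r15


s1=0, s2=0, s3=1, s4=1

Syndrome = 12 (error at position 12)


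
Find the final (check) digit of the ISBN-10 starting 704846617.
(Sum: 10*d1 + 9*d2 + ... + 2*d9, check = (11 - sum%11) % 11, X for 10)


Weighted sum: 253
253 mod 11 = 0

Check digit: 0


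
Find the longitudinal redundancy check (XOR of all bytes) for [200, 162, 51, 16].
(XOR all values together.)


XOR chain: 200 ^ 162 ^ 51 ^ 16 = 73

73


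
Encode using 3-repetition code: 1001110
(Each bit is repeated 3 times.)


Each bit -> 3 copies

111000000111111111000


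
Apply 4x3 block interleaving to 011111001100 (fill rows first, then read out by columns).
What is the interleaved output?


Matrix:
  011
  111
  001
  100
Read columns: 010111001110

010111001110


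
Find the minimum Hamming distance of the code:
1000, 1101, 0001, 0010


Comparing all pairs, minimum distance: 2
Can detect 1 errors, correct 0 errors

2


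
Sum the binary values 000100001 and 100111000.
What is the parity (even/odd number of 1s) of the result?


000100001 = 33
100111000 = 312
Sum = 345 = 101011001
1s count = 5

odd parity (5 ones in 101011001)


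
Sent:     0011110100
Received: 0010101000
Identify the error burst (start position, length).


XOR: 0001011100

Burst at position 3, length 5


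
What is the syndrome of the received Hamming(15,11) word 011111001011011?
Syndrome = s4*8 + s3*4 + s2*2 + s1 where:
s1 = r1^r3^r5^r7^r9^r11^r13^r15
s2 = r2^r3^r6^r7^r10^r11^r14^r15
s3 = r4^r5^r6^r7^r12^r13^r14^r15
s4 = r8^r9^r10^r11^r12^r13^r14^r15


s1=1, s2=0, s3=0, s4=1

Syndrome = 9 (error at position 9)


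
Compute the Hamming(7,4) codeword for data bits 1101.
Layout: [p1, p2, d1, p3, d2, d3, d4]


Parity bits: p1=1, p2=0, p3=0

1010101


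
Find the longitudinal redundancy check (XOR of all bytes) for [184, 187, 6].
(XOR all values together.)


XOR chain: 184 ^ 187 ^ 6 = 5

5


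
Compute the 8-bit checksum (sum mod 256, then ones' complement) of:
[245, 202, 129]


Sum = 576 mod 256 = 64
Complement = 191

191


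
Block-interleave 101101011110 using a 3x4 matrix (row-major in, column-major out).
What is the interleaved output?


Matrix:
  1011
  0101
  1110
Read columns: 101011101110

101011101110


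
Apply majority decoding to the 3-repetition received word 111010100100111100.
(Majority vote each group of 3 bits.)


Groups: 111, 010, 100, 100, 111, 100
Majority votes: 100010

100010


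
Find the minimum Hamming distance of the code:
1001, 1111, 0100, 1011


Comparing all pairs, minimum distance: 1
Can detect 0 errors, correct 0 errors

1


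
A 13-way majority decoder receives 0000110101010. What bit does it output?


Ones: 5 out of 13
Threshold: 7

0 (5/13 voted 1)


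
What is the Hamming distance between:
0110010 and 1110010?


XOR: 1000000
Count of 1s: 1

1


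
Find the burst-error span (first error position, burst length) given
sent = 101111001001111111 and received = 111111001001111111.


XOR: 010000000000000000

Burst at position 1, length 1


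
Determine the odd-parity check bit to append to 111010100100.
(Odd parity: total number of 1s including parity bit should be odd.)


Number of 1s in data: 6
Parity bit: 1

1


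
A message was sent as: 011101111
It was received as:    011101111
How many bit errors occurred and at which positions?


XOR: 000000000

0 errors (received matches sent)


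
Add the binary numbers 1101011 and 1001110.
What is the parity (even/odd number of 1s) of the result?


1101011 = 107
1001110 = 78
Sum = 185 = 10111001
1s count = 5

odd parity (5 ones in 10111001)


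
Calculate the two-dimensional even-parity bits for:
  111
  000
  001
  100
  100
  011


Row parities: 101110
Column parities: 101

Row P: 101110, Col P: 101, Corner: 0


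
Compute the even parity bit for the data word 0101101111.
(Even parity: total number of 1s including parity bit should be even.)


Number of 1s in data: 7
Parity bit: 1

1


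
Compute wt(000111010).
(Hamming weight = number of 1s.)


Counting 1s in 000111010

4


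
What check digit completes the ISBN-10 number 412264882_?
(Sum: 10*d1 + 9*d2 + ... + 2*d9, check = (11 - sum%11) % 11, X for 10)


Weighted sum: 195
195 mod 11 = 8

Check digit: 3


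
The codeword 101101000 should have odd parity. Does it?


Number of 1s: 4

No, parity error (4 ones)


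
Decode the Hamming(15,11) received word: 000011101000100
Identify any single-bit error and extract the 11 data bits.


Syndrome = 0: no error detected

Data: 01111000100 (no errors)


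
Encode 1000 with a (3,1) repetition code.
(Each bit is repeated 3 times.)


Each bit -> 3 copies

111000000000


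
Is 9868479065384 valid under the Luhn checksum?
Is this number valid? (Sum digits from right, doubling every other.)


Luhn sum = 68
68 mod 10 = 8

Invalid (Luhn sum mod 10 = 8)


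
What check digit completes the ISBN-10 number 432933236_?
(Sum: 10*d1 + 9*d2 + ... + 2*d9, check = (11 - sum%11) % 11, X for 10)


Weighted sum: 208
208 mod 11 = 10

Check digit: 1


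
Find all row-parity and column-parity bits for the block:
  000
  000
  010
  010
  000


Row parities: 00110
Column parities: 000

Row P: 00110, Col P: 000, Corner: 0


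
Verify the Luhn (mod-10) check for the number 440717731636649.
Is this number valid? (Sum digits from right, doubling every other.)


Luhn sum = 69
69 mod 10 = 9

Invalid (Luhn sum mod 10 = 9)


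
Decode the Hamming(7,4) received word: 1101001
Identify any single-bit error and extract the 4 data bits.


Syndrome = 0: no error detected

Data: 0001 (no errors)


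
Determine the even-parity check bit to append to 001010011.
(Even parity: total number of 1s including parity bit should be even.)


Number of 1s in data: 4
Parity bit: 0

0


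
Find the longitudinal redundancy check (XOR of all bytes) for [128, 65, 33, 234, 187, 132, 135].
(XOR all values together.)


XOR chain: 128 ^ 65 ^ 33 ^ 234 ^ 187 ^ 132 ^ 135 = 178

178


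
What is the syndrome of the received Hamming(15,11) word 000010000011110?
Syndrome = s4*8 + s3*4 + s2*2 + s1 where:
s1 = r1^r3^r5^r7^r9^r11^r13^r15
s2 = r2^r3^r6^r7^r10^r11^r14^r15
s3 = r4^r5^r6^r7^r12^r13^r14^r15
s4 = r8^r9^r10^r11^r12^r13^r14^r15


s1=1, s2=0, s3=0, s4=0

Syndrome = 1 (error at position 1)


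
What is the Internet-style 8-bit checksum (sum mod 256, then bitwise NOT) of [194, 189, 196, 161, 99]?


Sum = 839 mod 256 = 71
Complement = 184

184


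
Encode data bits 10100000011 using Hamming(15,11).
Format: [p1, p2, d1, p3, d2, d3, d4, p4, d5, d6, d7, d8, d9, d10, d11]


Parity bits: p1=0, p2=0, p3=1, p4=0

001101000000011


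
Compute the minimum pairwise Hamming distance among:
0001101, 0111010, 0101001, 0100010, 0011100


Comparing all pairs, minimum distance: 2
Can detect 1 errors, correct 0 errors

2


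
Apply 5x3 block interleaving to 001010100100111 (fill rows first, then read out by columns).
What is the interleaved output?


Matrix:
  001
  010
  100
  100
  111
Read columns: 001110100110001

001110100110001


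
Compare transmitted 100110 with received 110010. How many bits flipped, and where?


XOR: 010100

2 error(s) at position(s): 1, 3


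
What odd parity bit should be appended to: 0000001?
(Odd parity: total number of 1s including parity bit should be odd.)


Number of 1s in data: 1
Parity bit: 0

0


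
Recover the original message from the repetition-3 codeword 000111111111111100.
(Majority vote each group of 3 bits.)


Groups: 000, 111, 111, 111, 111, 100
Majority votes: 011110

011110


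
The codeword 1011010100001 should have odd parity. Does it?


Number of 1s: 6

No, parity error (6 ones)


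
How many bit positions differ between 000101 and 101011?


XOR: 101110
Count of 1s: 4

4


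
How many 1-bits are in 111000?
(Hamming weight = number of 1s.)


Counting 1s in 111000

3


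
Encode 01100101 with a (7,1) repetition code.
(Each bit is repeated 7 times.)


Each bit -> 7 copies

00000001111111111111100000000000000111111100000001111111


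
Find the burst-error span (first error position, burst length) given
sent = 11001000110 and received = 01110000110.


XOR: 10111000000

Burst at position 0, length 5


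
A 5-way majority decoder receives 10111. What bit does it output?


Ones: 4 out of 5
Threshold: 3

1 (4/5 voted 1)


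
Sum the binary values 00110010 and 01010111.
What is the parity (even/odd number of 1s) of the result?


00110010 = 50
01010111 = 87
Sum = 137 = 10001001
1s count = 3

odd parity (3 ones in 10001001)


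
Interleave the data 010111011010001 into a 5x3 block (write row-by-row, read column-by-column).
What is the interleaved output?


Matrix:
  010
  111
  011
  010
  001
Read columns: 010001111001101

010001111001101


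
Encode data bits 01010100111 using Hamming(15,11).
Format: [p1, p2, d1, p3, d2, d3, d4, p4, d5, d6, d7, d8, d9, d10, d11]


Parity bits: p1=0, p2=0, p3=1, p4=0

000110100100111


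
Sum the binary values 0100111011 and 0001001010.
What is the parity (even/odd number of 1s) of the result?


0100111011 = 315
0001001010 = 74
Sum = 389 = 110000101
1s count = 4

even parity (4 ones in 110000101)


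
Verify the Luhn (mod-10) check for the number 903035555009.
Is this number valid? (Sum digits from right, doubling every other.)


Luhn sum = 42
42 mod 10 = 2

Invalid (Luhn sum mod 10 = 2)


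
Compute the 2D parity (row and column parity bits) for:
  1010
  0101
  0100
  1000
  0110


Row parities: 00110
Column parities: 0101

Row P: 00110, Col P: 0101, Corner: 0


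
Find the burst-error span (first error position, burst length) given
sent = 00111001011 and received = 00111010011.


XOR: 00000011000

Burst at position 6, length 2


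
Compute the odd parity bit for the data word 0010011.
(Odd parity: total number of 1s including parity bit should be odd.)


Number of 1s in data: 3
Parity bit: 0

0


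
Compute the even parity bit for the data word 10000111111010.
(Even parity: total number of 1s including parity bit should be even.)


Number of 1s in data: 8
Parity bit: 0

0


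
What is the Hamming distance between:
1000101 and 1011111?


XOR: 0011010
Count of 1s: 3

3


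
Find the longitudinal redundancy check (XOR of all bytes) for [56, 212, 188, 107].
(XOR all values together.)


XOR chain: 56 ^ 212 ^ 188 ^ 107 = 59

59


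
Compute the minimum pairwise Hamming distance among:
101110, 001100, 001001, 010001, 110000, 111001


Comparing all pairs, minimum distance: 2
Can detect 1 errors, correct 0 errors

2


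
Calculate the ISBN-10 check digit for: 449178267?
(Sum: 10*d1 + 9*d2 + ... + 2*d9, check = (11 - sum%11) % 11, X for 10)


Weighted sum: 277
277 mod 11 = 2

Check digit: 9


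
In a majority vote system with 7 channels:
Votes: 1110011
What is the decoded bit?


Ones: 5 out of 7
Threshold: 4

1 (5/7 voted 1)


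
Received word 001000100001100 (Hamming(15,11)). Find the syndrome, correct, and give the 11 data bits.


Syndrome = 5: error at position 5

Data: 11010001100 (corrected bit 5)


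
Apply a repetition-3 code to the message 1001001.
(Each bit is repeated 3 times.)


Each bit -> 3 copies

111000000111000000111


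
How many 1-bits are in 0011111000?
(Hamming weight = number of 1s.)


Counting 1s in 0011111000

5


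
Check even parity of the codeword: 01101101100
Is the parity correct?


Number of 1s: 6

Yes, parity is correct (6 ones)


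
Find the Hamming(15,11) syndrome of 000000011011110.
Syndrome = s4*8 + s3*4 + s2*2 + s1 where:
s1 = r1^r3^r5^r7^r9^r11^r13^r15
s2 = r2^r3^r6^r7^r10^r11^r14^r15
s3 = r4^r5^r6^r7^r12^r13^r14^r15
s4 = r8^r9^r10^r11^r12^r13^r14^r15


s1=1, s2=0, s3=1, s4=0

Syndrome = 5 (error at position 5)


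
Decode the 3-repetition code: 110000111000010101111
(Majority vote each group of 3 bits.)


Groups: 110, 000, 111, 000, 010, 101, 111
Majority votes: 1010011

1010011


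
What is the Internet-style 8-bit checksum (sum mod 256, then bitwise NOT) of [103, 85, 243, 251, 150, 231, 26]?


Sum = 1089 mod 256 = 65
Complement = 190

190


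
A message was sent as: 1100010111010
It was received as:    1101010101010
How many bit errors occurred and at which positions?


XOR: 0001000010000

2 error(s) at position(s): 3, 8


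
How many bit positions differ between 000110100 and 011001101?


XOR: 011111001
Count of 1s: 6

6


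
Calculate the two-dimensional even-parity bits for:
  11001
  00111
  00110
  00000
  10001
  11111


Row parities: 110001
Column parities: 10110

Row P: 110001, Col P: 10110, Corner: 1


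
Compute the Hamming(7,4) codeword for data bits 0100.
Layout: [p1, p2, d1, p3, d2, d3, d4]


Parity bits: p1=1, p2=0, p3=1

1001100


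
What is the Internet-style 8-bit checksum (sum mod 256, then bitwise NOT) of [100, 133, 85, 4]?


Sum = 322 mod 256 = 66
Complement = 189

189


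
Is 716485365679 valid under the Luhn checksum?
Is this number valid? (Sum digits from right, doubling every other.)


Luhn sum = 58
58 mod 10 = 8

Invalid (Luhn sum mod 10 = 8)


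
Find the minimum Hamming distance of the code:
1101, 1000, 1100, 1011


Comparing all pairs, minimum distance: 1
Can detect 0 errors, correct 0 errors

1


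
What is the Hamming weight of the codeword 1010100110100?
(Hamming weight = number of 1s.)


Counting 1s in 1010100110100

6


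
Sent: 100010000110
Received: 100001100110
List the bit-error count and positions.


XOR: 000011100000

3 error(s) at position(s): 4, 5, 6


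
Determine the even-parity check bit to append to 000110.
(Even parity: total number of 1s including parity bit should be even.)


Number of 1s in data: 2
Parity bit: 0

0


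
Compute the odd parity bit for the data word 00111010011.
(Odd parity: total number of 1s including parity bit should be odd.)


Number of 1s in data: 6
Parity bit: 1

1


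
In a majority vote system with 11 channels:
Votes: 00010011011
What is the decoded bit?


Ones: 5 out of 11
Threshold: 6

0 (5/11 voted 1)


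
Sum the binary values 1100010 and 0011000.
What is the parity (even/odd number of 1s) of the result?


1100010 = 98
0011000 = 24
Sum = 122 = 1111010
1s count = 5

odd parity (5 ones in 1111010)


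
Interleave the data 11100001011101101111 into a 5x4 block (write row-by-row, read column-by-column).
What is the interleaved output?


Matrix:
  1110
  0001
  0111
  0110
  1111
Read columns: 10001101111011101101

10001101111011101101


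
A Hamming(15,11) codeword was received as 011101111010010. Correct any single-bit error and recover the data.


Syndrome = 0: no error detected

Data: 10111010010 (no errors)


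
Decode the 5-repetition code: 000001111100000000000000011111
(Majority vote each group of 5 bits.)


Groups: 00000, 11111, 00000, 00000, 00000, 11111
Majority votes: 010001

010001


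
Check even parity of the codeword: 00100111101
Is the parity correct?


Number of 1s: 6

Yes, parity is correct (6 ones)


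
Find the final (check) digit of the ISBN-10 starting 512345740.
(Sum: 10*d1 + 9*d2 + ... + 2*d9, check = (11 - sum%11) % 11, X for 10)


Weighted sum: 185
185 mod 11 = 9

Check digit: 2


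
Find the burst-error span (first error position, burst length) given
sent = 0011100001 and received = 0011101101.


XOR: 0000001100

Burst at position 6, length 2


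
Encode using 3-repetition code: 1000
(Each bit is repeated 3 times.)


Each bit -> 3 copies

111000000000


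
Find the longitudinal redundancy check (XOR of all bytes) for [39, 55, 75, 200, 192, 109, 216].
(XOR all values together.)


XOR chain: 39 ^ 55 ^ 75 ^ 200 ^ 192 ^ 109 ^ 216 = 230

230


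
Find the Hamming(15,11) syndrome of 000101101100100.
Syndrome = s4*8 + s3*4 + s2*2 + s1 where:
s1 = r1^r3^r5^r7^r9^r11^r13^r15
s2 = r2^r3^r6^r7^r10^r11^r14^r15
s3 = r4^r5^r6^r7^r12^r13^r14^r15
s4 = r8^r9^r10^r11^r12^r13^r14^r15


s1=1, s2=1, s3=0, s4=1

Syndrome = 11 (error at position 11)


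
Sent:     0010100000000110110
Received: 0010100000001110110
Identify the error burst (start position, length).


XOR: 0000000000001000000

Burst at position 12, length 1


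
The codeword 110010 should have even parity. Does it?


Number of 1s: 3

No, parity error (3 ones)


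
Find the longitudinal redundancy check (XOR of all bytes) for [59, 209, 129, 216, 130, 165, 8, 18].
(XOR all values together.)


XOR chain: 59 ^ 209 ^ 129 ^ 216 ^ 130 ^ 165 ^ 8 ^ 18 = 142

142


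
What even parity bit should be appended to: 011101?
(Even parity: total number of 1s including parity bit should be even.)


Number of 1s in data: 4
Parity bit: 0

0


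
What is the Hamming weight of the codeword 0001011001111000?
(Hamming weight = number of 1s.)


Counting 1s in 0001011001111000

7


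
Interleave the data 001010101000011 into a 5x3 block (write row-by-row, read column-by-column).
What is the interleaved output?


Matrix:
  001
  010
  101
  000
  011
Read columns: 001000100110101

001000100110101


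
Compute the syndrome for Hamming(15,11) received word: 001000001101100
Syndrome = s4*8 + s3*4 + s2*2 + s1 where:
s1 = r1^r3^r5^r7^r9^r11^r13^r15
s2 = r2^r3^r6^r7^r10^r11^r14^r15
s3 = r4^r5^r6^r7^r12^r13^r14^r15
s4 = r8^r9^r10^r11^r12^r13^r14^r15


s1=1, s2=0, s3=0, s4=0

Syndrome = 1 (error at position 1)


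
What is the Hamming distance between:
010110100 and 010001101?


XOR: 000111001
Count of 1s: 4

4


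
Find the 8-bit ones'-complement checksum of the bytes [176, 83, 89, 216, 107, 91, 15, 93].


Sum = 870 mod 256 = 102
Complement = 153

153


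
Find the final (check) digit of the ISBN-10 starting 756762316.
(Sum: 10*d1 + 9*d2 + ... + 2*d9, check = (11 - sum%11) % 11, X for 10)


Weighted sum: 285
285 mod 11 = 10

Check digit: 1


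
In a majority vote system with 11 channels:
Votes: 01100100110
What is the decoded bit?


Ones: 5 out of 11
Threshold: 6

0 (5/11 voted 1)


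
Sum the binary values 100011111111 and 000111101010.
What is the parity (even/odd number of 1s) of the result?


100011111111 = 2303
000111101010 = 490
Sum = 2793 = 101011101001
1s count = 7

odd parity (7 ones in 101011101001)


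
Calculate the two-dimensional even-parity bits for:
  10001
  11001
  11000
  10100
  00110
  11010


Row parities: 010001
Column parities: 11000

Row P: 010001, Col P: 11000, Corner: 0


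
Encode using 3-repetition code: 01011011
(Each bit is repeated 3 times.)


Each bit -> 3 copies

000111000111111000111111


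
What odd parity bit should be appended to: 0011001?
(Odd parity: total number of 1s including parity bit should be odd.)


Number of 1s in data: 3
Parity bit: 0

0


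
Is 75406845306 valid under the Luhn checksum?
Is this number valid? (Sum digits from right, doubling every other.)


Luhn sum = 39
39 mod 10 = 9

Invalid (Luhn sum mod 10 = 9)


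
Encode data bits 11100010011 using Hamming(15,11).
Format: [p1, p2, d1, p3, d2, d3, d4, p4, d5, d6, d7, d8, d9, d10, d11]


Parity bits: p1=0, p2=1, p3=0, p4=1

011011010010011


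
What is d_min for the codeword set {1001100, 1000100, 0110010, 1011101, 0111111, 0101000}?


Comparing all pairs, minimum distance: 1
Can detect 0 errors, correct 0 errors

1


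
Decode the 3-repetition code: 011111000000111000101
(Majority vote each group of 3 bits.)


Groups: 011, 111, 000, 000, 111, 000, 101
Majority votes: 1100101

1100101


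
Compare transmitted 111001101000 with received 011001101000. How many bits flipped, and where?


XOR: 100000000000

1 error(s) at position(s): 0


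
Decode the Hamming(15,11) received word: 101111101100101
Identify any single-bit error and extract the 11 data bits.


Syndrome = 3: error at position 3

Data: 01111100101 (corrected bit 3)


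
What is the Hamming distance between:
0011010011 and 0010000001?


XOR: 0001010010
Count of 1s: 3

3


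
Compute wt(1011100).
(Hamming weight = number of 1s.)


Counting 1s in 1011100

4


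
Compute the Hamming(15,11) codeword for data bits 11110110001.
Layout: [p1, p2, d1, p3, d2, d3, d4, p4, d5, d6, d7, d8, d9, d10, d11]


Parity bits: p1=1, p2=0, p3=0, p4=1

101011110110001


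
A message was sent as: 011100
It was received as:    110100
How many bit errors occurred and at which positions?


XOR: 101000

2 error(s) at position(s): 0, 2


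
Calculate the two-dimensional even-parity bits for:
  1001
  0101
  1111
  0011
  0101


Row parities: 00000
Column parities: 0101

Row P: 00000, Col P: 0101, Corner: 0


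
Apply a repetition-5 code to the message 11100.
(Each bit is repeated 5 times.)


Each bit -> 5 copies

1111111111111110000000000


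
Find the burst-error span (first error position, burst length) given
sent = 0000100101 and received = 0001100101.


XOR: 0001000000

Burst at position 3, length 1


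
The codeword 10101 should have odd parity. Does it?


Number of 1s: 3

Yes, parity is correct (3 ones)


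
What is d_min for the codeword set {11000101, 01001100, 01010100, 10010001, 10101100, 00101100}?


Comparing all pairs, minimum distance: 1
Can detect 0 errors, correct 0 errors

1


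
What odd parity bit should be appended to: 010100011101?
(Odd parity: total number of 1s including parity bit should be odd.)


Number of 1s in data: 6
Parity bit: 1

1


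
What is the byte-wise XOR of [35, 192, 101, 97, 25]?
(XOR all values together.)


XOR chain: 35 ^ 192 ^ 101 ^ 97 ^ 25 = 254

254


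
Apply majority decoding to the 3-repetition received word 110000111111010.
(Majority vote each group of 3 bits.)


Groups: 110, 000, 111, 111, 010
Majority votes: 10110

10110


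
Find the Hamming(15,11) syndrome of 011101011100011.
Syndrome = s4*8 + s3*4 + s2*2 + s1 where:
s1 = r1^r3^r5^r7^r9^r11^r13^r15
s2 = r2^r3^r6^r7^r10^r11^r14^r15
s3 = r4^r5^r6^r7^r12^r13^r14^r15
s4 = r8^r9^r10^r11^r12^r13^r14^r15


s1=1, s2=0, s3=0, s4=1

Syndrome = 9 (error at position 9)


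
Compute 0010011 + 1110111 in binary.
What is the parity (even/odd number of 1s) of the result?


0010011 = 19
1110111 = 119
Sum = 138 = 10001010
1s count = 3

odd parity (3 ones in 10001010)


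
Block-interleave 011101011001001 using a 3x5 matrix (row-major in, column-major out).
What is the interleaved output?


Matrix:
  01110
  10110
  01001
Read columns: 010101110110001

010101110110001


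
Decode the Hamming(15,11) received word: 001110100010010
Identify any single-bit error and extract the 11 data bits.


Syndrome = 0: no error detected

Data: 11010010010 (no errors)


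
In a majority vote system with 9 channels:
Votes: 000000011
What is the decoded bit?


Ones: 2 out of 9
Threshold: 5

0 (2/9 voted 1)


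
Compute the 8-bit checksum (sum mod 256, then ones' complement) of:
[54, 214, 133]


Sum = 401 mod 256 = 145
Complement = 110

110


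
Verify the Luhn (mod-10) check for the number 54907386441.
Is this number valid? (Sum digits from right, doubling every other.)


Luhn sum = 59
59 mod 10 = 9

Invalid (Luhn sum mod 10 = 9)


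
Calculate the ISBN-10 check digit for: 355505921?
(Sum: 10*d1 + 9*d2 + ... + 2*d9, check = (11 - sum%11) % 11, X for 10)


Weighted sum: 219
219 mod 11 = 10

Check digit: 1


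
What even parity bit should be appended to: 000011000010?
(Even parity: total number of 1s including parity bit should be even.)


Number of 1s in data: 3
Parity bit: 1

1


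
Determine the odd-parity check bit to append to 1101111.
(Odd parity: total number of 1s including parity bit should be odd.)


Number of 1s in data: 6
Parity bit: 1

1


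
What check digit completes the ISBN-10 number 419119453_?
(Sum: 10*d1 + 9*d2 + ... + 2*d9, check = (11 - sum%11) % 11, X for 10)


Weighted sum: 216
216 mod 11 = 7

Check digit: 4


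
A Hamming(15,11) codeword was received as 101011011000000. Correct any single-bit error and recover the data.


Syndrome = 0: no error detected

Data: 11101000000 (no errors)


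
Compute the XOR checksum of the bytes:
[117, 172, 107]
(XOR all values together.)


XOR chain: 117 ^ 172 ^ 107 = 178

178


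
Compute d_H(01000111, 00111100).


XOR: 01111011
Count of 1s: 6

6


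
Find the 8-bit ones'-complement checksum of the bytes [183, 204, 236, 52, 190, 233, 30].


Sum = 1128 mod 256 = 104
Complement = 151

151


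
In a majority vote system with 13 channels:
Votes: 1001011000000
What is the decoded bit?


Ones: 4 out of 13
Threshold: 7

0 (4/13 voted 1)


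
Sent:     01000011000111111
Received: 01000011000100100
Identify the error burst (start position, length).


XOR: 00000000000011011

Burst at position 12, length 5


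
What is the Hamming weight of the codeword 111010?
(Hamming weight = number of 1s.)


Counting 1s in 111010

4


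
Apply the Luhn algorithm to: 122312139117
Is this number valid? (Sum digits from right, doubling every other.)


Luhn sum = 39
39 mod 10 = 9

Invalid (Luhn sum mod 10 = 9)


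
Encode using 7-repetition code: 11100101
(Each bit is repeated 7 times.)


Each bit -> 7 copies

11111111111111111111100000000000000111111100000001111111


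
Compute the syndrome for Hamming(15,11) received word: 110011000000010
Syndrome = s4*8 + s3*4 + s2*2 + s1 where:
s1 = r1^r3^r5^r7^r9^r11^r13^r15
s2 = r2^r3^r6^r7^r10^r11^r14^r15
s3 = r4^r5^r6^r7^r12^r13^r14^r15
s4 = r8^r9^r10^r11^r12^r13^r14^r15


s1=0, s2=1, s3=1, s4=1

Syndrome = 14 (error at position 14)


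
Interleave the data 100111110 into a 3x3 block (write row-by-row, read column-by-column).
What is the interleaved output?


Matrix:
  100
  111
  110
Read columns: 111011010

111011010


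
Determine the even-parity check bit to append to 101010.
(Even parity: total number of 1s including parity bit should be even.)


Number of 1s in data: 3
Parity bit: 1

1


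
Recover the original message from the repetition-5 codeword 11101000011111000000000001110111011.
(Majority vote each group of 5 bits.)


Groups: 11101, 00001, 11110, 00000, 00000, 11101, 11011
Majority votes: 1010011

1010011


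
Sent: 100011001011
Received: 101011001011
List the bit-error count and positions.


XOR: 001000000000

1 error(s) at position(s): 2


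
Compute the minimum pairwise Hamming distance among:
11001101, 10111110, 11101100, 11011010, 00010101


Comparing all pairs, minimum distance: 2
Can detect 1 errors, correct 0 errors

2


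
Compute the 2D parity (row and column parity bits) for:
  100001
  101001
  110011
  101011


Row parities: 0100
Column parities: 010000

Row P: 0100, Col P: 010000, Corner: 1


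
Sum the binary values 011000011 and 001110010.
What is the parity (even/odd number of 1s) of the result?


011000011 = 195
001110010 = 114
Sum = 309 = 100110101
1s count = 5

odd parity (5 ones in 100110101)


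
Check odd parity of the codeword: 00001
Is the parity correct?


Number of 1s: 1

Yes, parity is correct (1 ones)


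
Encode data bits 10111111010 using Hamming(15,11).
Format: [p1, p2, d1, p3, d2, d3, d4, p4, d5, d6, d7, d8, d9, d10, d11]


Parity bits: p1=0, p2=0, p3=0, p4=1

001001111111010


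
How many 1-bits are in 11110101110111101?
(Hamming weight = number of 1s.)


Counting 1s in 11110101110111101

13


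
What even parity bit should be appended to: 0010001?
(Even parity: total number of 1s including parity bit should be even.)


Number of 1s in data: 2
Parity bit: 0

0


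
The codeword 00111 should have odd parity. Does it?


Number of 1s: 3

Yes, parity is correct (3 ones)


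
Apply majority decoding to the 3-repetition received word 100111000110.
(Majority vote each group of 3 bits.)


Groups: 100, 111, 000, 110
Majority votes: 0101

0101


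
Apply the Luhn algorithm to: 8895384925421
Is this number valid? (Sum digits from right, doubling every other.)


Luhn sum = 60
60 mod 10 = 0

Valid (Luhn sum mod 10 = 0)


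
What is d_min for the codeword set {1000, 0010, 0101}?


Comparing all pairs, minimum distance: 2
Can detect 1 errors, correct 0 errors

2


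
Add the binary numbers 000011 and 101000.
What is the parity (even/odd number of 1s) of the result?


000011 = 3
101000 = 40
Sum = 43 = 101011
1s count = 4

even parity (4 ones in 101011)


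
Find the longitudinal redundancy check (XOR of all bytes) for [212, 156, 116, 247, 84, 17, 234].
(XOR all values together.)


XOR chain: 212 ^ 156 ^ 116 ^ 247 ^ 84 ^ 17 ^ 234 = 100

100


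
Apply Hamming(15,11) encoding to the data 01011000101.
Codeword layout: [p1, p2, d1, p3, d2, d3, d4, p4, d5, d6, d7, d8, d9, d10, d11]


Parity bits: p1=1, p2=0, p3=0, p4=1

100010111000101


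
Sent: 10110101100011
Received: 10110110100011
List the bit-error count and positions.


XOR: 00000011000000

2 error(s) at position(s): 6, 7
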